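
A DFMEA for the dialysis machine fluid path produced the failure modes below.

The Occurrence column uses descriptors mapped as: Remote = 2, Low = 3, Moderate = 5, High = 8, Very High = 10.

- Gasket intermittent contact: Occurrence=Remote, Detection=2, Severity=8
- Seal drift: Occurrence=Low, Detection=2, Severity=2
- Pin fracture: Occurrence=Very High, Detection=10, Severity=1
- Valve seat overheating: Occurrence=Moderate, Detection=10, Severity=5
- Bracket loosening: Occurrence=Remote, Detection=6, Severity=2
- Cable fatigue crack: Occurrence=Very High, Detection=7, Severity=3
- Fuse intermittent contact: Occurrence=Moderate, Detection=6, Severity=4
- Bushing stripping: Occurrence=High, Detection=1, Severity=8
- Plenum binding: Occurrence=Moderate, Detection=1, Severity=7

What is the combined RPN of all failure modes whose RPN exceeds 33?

RPN = Severity × Occurrence × Detection:
  Gasket intermittent contact: 8 × 2 × 2 = 32
  Seal drift: 2 × 3 × 2 = 12
  Pin fracture: 1 × 10 × 10 = 100
  Valve seat overheating: 5 × 5 × 10 = 250
  Bracket loosening: 2 × 2 × 6 = 24
  Cable fatigue crack: 3 × 10 × 7 = 210
  Fuse intermittent contact: 4 × 5 × 6 = 120
  Bushing stripping: 8 × 8 × 1 = 64
  Plenum binding: 7 × 5 × 1 = 35
RPN > 33: Pin fracture (100), Valve seat overheating (250), Cable fatigue crack (210), Fuse intermittent contact (120), Bushing stripping (64), Plenum binding (35).
Sum: 100 + 250 + 210 + 120 + 64 + 35 = 779.

779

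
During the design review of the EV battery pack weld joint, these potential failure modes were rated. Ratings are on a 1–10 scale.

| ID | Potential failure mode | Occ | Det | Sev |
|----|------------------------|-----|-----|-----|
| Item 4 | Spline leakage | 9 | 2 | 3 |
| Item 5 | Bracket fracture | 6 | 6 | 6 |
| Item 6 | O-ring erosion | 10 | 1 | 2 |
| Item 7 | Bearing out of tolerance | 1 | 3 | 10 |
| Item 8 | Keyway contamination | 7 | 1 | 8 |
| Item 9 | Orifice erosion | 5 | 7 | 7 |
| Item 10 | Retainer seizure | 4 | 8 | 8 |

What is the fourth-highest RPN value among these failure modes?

56

RPN = Severity × Occurrence × Detection:
  Item 4: 3 × 9 × 2 = 54
  Item 5: 6 × 6 × 6 = 216
  Item 6: 2 × 10 × 1 = 20
  Item 7: 10 × 1 × 3 = 30
  Item 8: 8 × 7 × 1 = 56
  Item 9: 7 × 5 × 7 = 245
  Item 10: 8 × 4 × 8 = 256
Sorted descending: 256, 245, 216, 56, 54, 30, 20.
The fourth-highest RPN is 56 (Item 8).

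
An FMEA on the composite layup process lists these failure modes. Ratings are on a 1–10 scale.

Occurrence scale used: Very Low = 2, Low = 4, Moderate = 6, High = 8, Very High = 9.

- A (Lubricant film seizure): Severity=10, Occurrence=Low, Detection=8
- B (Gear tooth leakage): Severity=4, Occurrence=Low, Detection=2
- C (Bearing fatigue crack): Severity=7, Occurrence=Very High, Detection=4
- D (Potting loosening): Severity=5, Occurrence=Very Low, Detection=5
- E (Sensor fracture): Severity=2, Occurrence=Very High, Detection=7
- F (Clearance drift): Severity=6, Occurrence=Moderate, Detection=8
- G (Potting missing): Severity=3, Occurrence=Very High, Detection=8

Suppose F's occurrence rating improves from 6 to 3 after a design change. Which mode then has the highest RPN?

RPN = Severity × Occurrence × Detection:
  A: 10 × 4 × 8 = 320
  B: 4 × 4 × 2 = 32
  C: 7 × 9 × 4 = 252
  D: 5 × 2 × 5 = 50
  E: 2 × 9 × 7 = 126
  F: 6 × 6 × 8 = 288
  G: 3 × 9 × 8 = 216
After action: F → 6 × 3 × 8 = 144.
Revised RPNs: A=320, C=252, G=216, F=144, E=126, D=50, B=32.
Highest is now A (320).

A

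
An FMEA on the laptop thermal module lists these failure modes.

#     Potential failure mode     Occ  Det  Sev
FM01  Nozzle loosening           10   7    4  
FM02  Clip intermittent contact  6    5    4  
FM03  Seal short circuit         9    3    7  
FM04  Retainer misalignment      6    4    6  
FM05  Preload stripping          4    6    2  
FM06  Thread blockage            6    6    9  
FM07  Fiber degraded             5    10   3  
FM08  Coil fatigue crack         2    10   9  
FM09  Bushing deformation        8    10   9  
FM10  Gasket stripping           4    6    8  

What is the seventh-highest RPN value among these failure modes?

150

RPN = Severity × Occurrence × Detection:
  FM01: 4 × 10 × 7 = 280
  FM02: 4 × 6 × 5 = 120
  FM03: 7 × 9 × 3 = 189
  FM04: 6 × 6 × 4 = 144
  FM05: 2 × 4 × 6 = 48
  FM06: 9 × 6 × 6 = 324
  FM07: 3 × 5 × 10 = 150
  FM08: 9 × 2 × 10 = 180
  FM09: 9 × 8 × 10 = 720
  FM10: 8 × 4 × 6 = 192
Sorted descending: 720, 324, 280, 192, 189, 180, 150, 144, 120, 48.
The seventh-highest RPN is 150 (FM07).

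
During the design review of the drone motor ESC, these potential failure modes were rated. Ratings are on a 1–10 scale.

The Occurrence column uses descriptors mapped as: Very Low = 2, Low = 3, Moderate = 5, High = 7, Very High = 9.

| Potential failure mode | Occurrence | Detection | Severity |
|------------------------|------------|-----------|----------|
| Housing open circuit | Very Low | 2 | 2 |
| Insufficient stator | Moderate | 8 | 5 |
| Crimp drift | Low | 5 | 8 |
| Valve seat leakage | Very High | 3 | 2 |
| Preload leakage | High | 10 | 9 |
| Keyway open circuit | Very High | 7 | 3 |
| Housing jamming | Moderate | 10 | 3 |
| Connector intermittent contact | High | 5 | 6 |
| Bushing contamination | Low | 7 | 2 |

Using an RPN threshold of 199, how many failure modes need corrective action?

3

RPN = Severity × Occurrence × Detection:
  Housing open circuit: 2 × 2 × 2 = 8
  Insufficient stator: 5 × 5 × 8 = 200
  Crimp drift: 8 × 3 × 5 = 120
  Valve seat leakage: 2 × 9 × 3 = 54
  Preload leakage: 9 × 7 × 10 = 630
  Keyway open circuit: 3 × 9 × 7 = 189
  Housing jamming: 3 × 5 × 10 = 150
  Connector intermittent contact: 6 × 7 × 5 = 210
  Bushing contamination: 2 × 3 × 7 = 42
Modes with RPN ≥ 199: Insufficient stator (200), Preload leakage (630), Connector intermittent contact (210) → 3.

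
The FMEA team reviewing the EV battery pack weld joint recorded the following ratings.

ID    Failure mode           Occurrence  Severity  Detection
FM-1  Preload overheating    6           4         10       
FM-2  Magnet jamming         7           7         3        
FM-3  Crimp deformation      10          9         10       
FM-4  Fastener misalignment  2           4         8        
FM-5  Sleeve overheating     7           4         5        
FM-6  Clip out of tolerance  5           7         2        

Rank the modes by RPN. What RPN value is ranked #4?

RPN = Severity × Occurrence × Detection:
  FM-1: 4 × 6 × 10 = 240
  FM-2: 7 × 7 × 3 = 147
  FM-3: 9 × 10 × 10 = 900
  FM-4: 4 × 2 × 8 = 64
  FM-5: 4 × 7 × 5 = 140
  FM-6: 7 × 5 × 2 = 70
Sorted descending: 900, 240, 147, 140, 70, 64.
The fourth-highest RPN is 140 (FM-5).

140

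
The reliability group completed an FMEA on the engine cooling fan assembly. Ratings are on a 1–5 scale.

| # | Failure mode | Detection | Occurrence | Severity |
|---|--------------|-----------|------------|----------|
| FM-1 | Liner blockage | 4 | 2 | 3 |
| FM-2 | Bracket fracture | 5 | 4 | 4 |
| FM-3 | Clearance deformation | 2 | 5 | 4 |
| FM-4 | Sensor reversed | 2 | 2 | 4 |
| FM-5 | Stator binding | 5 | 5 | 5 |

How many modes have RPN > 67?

RPN = Severity × Occurrence × Detection:
  FM-1: 3 × 2 × 4 = 24
  FM-2: 4 × 4 × 5 = 80
  FM-3: 4 × 5 × 2 = 40
  FM-4: 4 × 2 × 2 = 16
  FM-5: 5 × 5 × 5 = 125
Modes with RPN > 67: FM-2 (80), FM-5 (125) → 2.

2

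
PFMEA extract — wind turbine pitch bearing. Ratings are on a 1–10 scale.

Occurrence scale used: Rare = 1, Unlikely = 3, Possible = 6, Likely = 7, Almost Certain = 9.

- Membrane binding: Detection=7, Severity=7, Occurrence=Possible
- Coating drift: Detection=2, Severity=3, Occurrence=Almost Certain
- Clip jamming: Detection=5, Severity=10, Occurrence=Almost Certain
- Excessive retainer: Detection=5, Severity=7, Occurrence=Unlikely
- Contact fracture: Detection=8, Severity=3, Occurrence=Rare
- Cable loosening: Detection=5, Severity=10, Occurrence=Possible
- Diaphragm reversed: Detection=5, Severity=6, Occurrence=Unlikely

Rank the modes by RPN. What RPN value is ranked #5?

RPN = Severity × Occurrence × Detection:
  Membrane binding: 7 × 6 × 7 = 294
  Coating drift: 3 × 9 × 2 = 54
  Clip jamming: 10 × 9 × 5 = 450
  Excessive retainer: 7 × 3 × 5 = 105
  Contact fracture: 3 × 1 × 8 = 24
  Cable loosening: 10 × 6 × 5 = 300
  Diaphragm reversed: 6 × 3 × 5 = 90
Sorted descending: 450, 300, 294, 105, 90, 54, 24.
The fifth-highest RPN is 90 (Diaphragm reversed).

90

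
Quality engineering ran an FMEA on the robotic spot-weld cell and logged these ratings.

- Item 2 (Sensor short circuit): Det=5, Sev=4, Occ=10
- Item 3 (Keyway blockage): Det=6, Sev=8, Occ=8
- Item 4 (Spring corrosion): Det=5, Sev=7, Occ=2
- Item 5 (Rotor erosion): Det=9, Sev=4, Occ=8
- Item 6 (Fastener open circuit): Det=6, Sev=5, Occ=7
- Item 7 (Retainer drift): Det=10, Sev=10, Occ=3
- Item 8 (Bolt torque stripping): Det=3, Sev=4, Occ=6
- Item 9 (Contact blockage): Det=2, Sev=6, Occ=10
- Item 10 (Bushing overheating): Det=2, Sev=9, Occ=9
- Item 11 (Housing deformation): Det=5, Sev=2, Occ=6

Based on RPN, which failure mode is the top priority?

RPN = Severity × Occurrence × Detection:
  Item 2: 4 × 10 × 5 = 200
  Item 3: 8 × 8 × 6 = 384
  Item 4: 7 × 2 × 5 = 70
  Item 5: 4 × 8 × 9 = 288
  Item 6: 5 × 7 × 6 = 210
  Item 7: 10 × 3 × 10 = 300
  Item 8: 4 × 6 × 3 = 72
  Item 9: 6 × 10 × 2 = 120
  Item 10: 9 × 9 × 2 = 162
  Item 11: 2 × 6 × 5 = 60
Highest RPN is 384 → Item 3.

Item 3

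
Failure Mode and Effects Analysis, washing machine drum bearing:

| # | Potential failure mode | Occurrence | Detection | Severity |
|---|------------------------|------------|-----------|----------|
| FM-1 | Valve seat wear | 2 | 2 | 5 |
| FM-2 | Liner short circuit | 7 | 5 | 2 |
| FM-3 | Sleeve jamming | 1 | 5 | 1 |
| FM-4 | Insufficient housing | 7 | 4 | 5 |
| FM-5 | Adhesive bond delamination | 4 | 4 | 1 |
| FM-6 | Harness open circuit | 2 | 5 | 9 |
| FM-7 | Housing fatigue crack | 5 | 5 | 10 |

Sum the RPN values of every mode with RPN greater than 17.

RPN = Severity × Occurrence × Detection:
  FM-1: 5 × 2 × 2 = 20
  FM-2: 2 × 7 × 5 = 70
  FM-3: 1 × 1 × 5 = 5
  FM-4: 5 × 7 × 4 = 140
  FM-5: 1 × 4 × 4 = 16
  FM-6: 9 × 2 × 5 = 90
  FM-7: 10 × 5 × 5 = 250
RPN > 17: FM-1 (20), FM-2 (70), FM-4 (140), FM-6 (90), FM-7 (250).
Sum: 20 + 70 + 140 + 90 + 250 = 570.

570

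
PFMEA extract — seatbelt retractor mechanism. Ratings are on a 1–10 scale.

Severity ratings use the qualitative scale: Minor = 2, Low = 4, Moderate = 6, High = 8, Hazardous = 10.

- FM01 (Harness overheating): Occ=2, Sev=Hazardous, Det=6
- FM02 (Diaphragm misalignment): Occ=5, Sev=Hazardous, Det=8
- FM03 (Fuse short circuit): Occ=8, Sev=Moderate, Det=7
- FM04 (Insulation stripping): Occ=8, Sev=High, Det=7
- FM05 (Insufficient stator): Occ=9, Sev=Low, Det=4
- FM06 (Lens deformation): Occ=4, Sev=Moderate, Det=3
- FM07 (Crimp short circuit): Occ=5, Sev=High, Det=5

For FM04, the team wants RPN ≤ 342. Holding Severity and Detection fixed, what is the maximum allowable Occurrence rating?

FM04: S=8, O=8, D=7 → current RPN = 448.
Fixed product = 56. Need 56 × O ≤ 342, so O ≤ 342/56 = 6.11.
Maximum integer Occurrence rating = 6 (gives RPN 336; O=7 would give 392 > 342).

6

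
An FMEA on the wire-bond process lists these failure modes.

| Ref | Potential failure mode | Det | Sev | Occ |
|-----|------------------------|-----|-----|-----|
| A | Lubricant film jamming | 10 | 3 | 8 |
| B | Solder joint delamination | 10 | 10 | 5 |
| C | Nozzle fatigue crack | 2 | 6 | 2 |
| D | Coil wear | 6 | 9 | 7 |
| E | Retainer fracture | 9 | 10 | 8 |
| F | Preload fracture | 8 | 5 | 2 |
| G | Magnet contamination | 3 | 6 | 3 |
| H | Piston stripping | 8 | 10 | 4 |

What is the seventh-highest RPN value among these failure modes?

54

RPN = Severity × Occurrence × Detection:
  A: 3 × 8 × 10 = 240
  B: 10 × 5 × 10 = 500
  C: 6 × 2 × 2 = 24
  D: 9 × 7 × 6 = 378
  E: 10 × 8 × 9 = 720
  F: 5 × 2 × 8 = 80
  G: 6 × 3 × 3 = 54
  H: 10 × 4 × 8 = 320
Sorted descending: 720, 500, 378, 320, 240, 80, 54, 24.
The seventh-highest RPN is 54 (G).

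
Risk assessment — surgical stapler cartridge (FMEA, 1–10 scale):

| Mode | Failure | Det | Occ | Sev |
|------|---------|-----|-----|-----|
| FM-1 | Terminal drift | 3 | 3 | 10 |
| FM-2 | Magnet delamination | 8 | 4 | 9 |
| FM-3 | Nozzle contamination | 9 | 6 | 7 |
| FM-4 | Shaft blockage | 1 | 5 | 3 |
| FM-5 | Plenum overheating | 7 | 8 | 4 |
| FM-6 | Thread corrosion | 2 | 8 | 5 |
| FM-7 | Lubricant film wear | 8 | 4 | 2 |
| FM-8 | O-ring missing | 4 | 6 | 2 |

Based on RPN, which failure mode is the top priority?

RPN = Severity × Occurrence × Detection:
  FM-1: 10 × 3 × 3 = 90
  FM-2: 9 × 4 × 8 = 288
  FM-3: 7 × 6 × 9 = 378
  FM-4: 3 × 5 × 1 = 15
  FM-5: 4 × 8 × 7 = 224
  FM-6: 5 × 8 × 2 = 80
  FM-7: 2 × 4 × 8 = 64
  FM-8: 2 × 6 × 4 = 48
Highest RPN is 378 → FM-3.

FM-3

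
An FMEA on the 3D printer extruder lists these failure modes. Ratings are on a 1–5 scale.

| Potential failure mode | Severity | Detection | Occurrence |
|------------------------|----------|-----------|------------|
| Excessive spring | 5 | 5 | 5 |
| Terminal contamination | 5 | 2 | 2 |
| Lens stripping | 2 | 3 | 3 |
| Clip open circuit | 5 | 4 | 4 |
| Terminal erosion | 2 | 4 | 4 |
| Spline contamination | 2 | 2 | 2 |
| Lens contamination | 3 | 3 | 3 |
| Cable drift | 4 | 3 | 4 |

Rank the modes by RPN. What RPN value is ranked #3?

RPN = Severity × Occurrence × Detection:
  Excessive spring: 5 × 5 × 5 = 125
  Terminal contamination: 5 × 2 × 2 = 20
  Lens stripping: 2 × 3 × 3 = 18
  Clip open circuit: 5 × 4 × 4 = 80
  Terminal erosion: 2 × 4 × 4 = 32
  Spline contamination: 2 × 2 × 2 = 8
  Lens contamination: 3 × 3 × 3 = 27
  Cable drift: 4 × 4 × 3 = 48
Sorted descending: 125, 80, 48, 32, 27, 20, 18, 8.
The third-highest RPN is 48 (Cable drift).

48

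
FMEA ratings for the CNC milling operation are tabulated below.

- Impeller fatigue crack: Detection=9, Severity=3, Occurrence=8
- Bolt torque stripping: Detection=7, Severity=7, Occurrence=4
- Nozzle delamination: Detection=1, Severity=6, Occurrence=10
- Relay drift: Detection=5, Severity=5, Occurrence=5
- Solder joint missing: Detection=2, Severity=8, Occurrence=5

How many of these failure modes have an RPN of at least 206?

RPN = Severity × Occurrence × Detection:
  Impeller fatigue crack: 3 × 8 × 9 = 216
  Bolt torque stripping: 7 × 4 × 7 = 196
  Nozzle delamination: 6 × 10 × 1 = 60
  Relay drift: 5 × 5 × 5 = 125
  Solder joint missing: 8 × 5 × 2 = 80
Modes with RPN ≥ 206: Impeller fatigue crack (216) → 1.

1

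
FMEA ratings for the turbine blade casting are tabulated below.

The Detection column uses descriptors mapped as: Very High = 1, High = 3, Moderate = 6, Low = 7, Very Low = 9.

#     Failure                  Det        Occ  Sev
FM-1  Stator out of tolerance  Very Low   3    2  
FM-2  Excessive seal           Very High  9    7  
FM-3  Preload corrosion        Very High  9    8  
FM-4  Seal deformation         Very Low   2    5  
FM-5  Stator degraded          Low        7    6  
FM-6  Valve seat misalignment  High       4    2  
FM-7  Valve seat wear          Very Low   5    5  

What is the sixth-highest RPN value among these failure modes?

RPN = Severity × Occurrence × Detection:
  FM-1: 2 × 3 × 9 = 54
  FM-2: 7 × 9 × 1 = 63
  FM-3: 8 × 9 × 1 = 72
  FM-4: 5 × 2 × 9 = 90
  FM-5: 6 × 7 × 7 = 294
  FM-6: 2 × 4 × 3 = 24
  FM-7: 5 × 5 × 9 = 225
Sorted descending: 294, 225, 90, 72, 63, 54, 24.
The sixth-highest RPN is 54 (FM-1).

54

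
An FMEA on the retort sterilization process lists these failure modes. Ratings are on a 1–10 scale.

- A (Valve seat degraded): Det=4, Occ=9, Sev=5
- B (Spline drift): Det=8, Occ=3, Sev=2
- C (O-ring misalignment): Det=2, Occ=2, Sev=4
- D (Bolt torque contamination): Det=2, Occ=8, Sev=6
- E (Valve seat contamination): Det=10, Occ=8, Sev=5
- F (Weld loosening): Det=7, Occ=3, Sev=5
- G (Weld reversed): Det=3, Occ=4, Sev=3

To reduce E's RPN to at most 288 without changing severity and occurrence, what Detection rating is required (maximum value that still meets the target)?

E: S=5, O=8, D=10 → current RPN = 400.
Fixed product = 40. Need 40 × D ≤ 288, so D ≤ 288/40 = 7.20.
Maximum integer Detection rating = 7 (gives RPN 280; D=8 would give 320 > 288).

7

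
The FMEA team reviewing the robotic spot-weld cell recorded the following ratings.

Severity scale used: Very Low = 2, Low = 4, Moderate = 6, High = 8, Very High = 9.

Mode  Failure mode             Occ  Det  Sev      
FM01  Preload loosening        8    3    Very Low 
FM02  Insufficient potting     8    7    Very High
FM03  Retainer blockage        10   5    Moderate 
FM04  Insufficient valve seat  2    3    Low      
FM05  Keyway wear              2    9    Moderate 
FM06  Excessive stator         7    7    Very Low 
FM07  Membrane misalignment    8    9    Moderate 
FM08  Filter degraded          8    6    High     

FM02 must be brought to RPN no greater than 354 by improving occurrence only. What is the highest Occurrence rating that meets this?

5

FM02: S=9, O=8, D=7 → current RPN = 504.
Fixed product = 63. Need 63 × O ≤ 354, so O ≤ 354/63 = 5.62.
Maximum integer Occurrence rating = 5 (gives RPN 315; O=6 would give 378 > 354).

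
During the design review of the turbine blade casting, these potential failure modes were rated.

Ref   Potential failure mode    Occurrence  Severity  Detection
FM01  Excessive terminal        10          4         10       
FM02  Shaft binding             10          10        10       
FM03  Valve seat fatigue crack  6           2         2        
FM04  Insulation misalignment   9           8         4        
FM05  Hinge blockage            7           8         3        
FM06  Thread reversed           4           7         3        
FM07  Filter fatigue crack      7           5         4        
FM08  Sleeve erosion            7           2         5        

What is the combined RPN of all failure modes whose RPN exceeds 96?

RPN = Severity × Occurrence × Detection:
  FM01: 4 × 10 × 10 = 400
  FM02: 10 × 10 × 10 = 1000
  FM03: 2 × 6 × 2 = 24
  FM04: 8 × 9 × 4 = 288
  FM05: 8 × 7 × 3 = 168
  FM06: 7 × 4 × 3 = 84
  FM07: 5 × 7 × 4 = 140
  FM08: 2 × 7 × 5 = 70
RPN > 96: FM01 (400), FM02 (1000), FM04 (288), FM05 (168), FM07 (140).
Sum: 400 + 1000 + 288 + 168 + 140 = 1996.

1996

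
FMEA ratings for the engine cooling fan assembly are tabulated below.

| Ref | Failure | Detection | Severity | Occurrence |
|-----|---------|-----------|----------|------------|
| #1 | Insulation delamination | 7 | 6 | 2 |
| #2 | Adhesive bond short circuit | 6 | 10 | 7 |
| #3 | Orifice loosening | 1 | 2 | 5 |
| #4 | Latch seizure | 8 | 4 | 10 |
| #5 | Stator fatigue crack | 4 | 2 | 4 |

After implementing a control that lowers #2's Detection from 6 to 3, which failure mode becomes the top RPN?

RPN = Severity × Occurrence × Detection:
  #1: 6 × 2 × 7 = 84
  #2: 10 × 7 × 6 = 420
  #3: 2 × 5 × 1 = 10
  #4: 4 × 10 × 8 = 320
  #5: 2 × 4 × 4 = 32
After action: #2 → 10 × 7 × 3 = 210.
Revised RPNs: #4=320, #2=210, #1=84, #5=32, #3=10.
Highest is now #4 (320).

#4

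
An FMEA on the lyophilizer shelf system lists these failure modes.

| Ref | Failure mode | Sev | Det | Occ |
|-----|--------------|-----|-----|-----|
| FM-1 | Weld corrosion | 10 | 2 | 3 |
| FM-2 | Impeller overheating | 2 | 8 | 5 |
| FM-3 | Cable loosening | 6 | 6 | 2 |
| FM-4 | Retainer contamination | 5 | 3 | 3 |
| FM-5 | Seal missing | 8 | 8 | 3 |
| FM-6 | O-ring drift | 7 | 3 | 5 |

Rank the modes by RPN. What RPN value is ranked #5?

60

RPN = Severity × Occurrence × Detection:
  FM-1: 10 × 3 × 2 = 60
  FM-2: 2 × 5 × 8 = 80
  FM-3: 6 × 2 × 6 = 72
  FM-4: 5 × 3 × 3 = 45
  FM-5: 8 × 3 × 8 = 192
  FM-6: 7 × 5 × 3 = 105
Sorted descending: 192, 105, 80, 72, 60, 45.
The fifth-highest RPN is 60 (FM-1).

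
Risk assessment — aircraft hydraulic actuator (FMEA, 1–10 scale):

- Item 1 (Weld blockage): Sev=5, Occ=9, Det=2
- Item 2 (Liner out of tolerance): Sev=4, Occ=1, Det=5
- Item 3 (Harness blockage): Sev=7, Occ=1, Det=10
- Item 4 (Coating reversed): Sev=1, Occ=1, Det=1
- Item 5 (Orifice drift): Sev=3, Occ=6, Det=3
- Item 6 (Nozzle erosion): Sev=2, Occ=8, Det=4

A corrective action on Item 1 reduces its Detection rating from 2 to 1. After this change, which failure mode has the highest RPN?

Item 3

RPN = Severity × Occurrence × Detection:
  Item 1: 5 × 9 × 2 = 90
  Item 2: 4 × 1 × 5 = 20
  Item 3: 7 × 1 × 10 = 70
  Item 4: 1 × 1 × 1 = 1
  Item 5: 3 × 6 × 3 = 54
  Item 6: 2 × 8 × 4 = 64
After action: Item 1 → 5 × 9 × 1 = 45.
Revised RPNs: Item 3=70, Item 6=64, Item 5=54, Item 1=45, Item 2=20, Item 4=1.
Highest is now Item 3 (70).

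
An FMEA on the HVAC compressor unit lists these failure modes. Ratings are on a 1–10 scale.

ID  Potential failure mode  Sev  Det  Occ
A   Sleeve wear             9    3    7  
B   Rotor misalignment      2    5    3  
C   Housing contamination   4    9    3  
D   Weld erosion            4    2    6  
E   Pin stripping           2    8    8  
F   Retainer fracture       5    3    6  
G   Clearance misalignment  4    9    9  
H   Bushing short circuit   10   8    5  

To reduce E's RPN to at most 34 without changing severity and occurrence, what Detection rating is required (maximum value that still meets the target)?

E: S=2, O=8, D=8 → current RPN = 128.
Fixed product = 16. Need 16 × D ≤ 34, so D ≤ 34/16 = 2.12.
Maximum integer Detection rating = 2 (gives RPN 32; D=3 would give 48 > 34).

2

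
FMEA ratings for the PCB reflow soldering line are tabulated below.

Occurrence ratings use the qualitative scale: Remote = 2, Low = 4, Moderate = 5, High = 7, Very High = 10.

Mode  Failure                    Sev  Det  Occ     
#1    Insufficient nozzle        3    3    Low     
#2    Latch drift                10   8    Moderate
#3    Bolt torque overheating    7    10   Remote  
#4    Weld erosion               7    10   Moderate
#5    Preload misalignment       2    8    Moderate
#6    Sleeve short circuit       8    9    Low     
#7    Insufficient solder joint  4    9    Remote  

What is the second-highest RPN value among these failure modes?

350

RPN = Severity × Occurrence × Detection:
  #1: 3 × 4 × 3 = 36
  #2: 10 × 5 × 8 = 400
  #3: 7 × 2 × 10 = 140
  #4: 7 × 5 × 10 = 350
  #5: 2 × 5 × 8 = 80
  #6: 8 × 4 × 9 = 288
  #7: 4 × 2 × 9 = 72
Sorted descending: 400, 350, 288, 140, 80, 72, 36.
The second-highest RPN is 350 (#4).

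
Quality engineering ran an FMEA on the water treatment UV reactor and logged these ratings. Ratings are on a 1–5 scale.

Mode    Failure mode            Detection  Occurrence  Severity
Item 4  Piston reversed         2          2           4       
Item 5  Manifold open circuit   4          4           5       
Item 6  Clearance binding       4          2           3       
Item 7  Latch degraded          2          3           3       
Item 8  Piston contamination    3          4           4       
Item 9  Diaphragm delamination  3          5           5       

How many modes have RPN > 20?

4

RPN = Severity × Occurrence × Detection:
  Item 4: 4 × 2 × 2 = 16
  Item 5: 5 × 4 × 4 = 80
  Item 6: 3 × 2 × 4 = 24
  Item 7: 3 × 3 × 2 = 18
  Item 8: 4 × 4 × 3 = 48
  Item 9: 5 × 5 × 3 = 75
Modes with RPN > 20: Item 5 (80), Item 6 (24), Item 8 (48), Item 9 (75) → 4.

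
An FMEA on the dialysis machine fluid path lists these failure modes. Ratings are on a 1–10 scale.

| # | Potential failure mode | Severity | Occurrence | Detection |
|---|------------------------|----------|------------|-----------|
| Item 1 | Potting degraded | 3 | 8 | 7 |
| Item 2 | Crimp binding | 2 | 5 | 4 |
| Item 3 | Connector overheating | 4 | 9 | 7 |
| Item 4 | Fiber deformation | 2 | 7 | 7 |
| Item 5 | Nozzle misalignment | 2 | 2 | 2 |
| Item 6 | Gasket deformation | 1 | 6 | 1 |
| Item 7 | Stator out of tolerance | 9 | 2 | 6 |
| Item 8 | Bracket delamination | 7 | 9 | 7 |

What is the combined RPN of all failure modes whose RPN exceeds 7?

RPN = Severity × Occurrence × Detection:
  Item 1: 3 × 8 × 7 = 168
  Item 2: 2 × 5 × 4 = 40
  Item 3: 4 × 9 × 7 = 252
  Item 4: 2 × 7 × 7 = 98
  Item 5: 2 × 2 × 2 = 8
  Item 6: 1 × 6 × 1 = 6
  Item 7: 9 × 2 × 6 = 108
  Item 8: 7 × 9 × 7 = 441
RPN > 7: Item 1 (168), Item 2 (40), Item 3 (252), Item 4 (98), Item 5 (8), Item 7 (108), Item 8 (441).
Sum: 168 + 40 + 252 + 98 + 8 + 108 + 441 = 1115.

1115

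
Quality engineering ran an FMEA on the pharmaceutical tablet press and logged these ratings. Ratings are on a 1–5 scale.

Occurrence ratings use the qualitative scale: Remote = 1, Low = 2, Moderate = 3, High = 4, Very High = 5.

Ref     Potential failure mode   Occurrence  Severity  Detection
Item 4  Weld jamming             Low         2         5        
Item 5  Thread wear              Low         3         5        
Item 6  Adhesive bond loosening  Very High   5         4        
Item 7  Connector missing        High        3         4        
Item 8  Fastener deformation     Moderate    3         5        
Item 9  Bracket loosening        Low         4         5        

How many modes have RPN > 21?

RPN = Severity × Occurrence × Detection:
  Item 4: 2 × 2 × 5 = 20
  Item 5: 3 × 2 × 5 = 30
  Item 6: 5 × 5 × 4 = 100
  Item 7: 3 × 4 × 4 = 48
  Item 8: 3 × 3 × 5 = 45
  Item 9: 4 × 2 × 5 = 40
Modes with RPN > 21: Item 5 (30), Item 6 (100), Item 7 (48), Item 8 (45), Item 9 (40) → 5.

5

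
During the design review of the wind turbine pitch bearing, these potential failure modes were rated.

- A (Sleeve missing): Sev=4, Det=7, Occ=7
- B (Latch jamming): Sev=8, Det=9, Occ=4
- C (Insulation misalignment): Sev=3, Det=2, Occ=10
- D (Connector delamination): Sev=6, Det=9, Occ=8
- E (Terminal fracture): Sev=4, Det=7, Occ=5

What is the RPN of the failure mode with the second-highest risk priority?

288

RPN = Severity × Occurrence × Detection:
  A: 4 × 7 × 7 = 196
  B: 8 × 4 × 9 = 288
  C: 3 × 10 × 2 = 60
  D: 6 × 8 × 9 = 432
  E: 4 × 5 × 7 = 140
Sorted descending: 432, 288, 196, 140, 60.
The second-highest RPN is 288 (B).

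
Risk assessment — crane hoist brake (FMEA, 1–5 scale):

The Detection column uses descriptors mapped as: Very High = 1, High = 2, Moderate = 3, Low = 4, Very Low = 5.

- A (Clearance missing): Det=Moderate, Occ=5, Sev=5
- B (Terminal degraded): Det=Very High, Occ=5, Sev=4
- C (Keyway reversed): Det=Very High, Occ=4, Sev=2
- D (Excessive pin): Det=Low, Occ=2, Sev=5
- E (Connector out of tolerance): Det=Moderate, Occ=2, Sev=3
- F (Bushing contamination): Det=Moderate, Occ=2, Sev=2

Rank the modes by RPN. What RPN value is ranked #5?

RPN = Severity × Occurrence × Detection:
  A: 5 × 5 × 3 = 75
  B: 4 × 5 × 1 = 20
  C: 2 × 4 × 1 = 8
  D: 5 × 2 × 4 = 40
  E: 3 × 2 × 3 = 18
  F: 2 × 2 × 3 = 12
Sorted descending: 75, 40, 20, 18, 12, 8.
The fifth-highest RPN is 12 (F).

12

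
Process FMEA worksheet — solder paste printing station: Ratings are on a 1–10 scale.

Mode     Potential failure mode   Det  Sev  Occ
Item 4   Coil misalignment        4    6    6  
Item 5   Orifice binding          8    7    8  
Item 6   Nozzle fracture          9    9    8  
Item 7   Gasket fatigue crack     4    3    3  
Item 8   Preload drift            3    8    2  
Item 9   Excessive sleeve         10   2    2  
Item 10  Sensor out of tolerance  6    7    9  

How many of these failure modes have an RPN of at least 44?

5

RPN = Severity × Occurrence × Detection:
  Item 4: 6 × 6 × 4 = 144
  Item 5: 7 × 8 × 8 = 448
  Item 6: 9 × 8 × 9 = 648
  Item 7: 3 × 3 × 4 = 36
  Item 8: 8 × 2 × 3 = 48
  Item 9: 2 × 2 × 10 = 40
  Item 10: 7 × 9 × 6 = 378
Modes with RPN ≥ 44: Item 4 (144), Item 5 (448), Item 6 (648), Item 8 (48), Item 10 (378) → 5.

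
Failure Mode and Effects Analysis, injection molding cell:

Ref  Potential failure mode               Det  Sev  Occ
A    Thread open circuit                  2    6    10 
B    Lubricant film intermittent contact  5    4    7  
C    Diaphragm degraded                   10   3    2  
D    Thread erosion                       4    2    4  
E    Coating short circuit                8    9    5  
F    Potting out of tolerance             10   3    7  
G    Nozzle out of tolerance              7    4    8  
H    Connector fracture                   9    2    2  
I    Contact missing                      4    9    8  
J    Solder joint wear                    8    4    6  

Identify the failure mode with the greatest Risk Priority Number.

E

RPN = Severity × Occurrence × Detection:
  A: 6 × 10 × 2 = 120
  B: 4 × 7 × 5 = 140
  C: 3 × 2 × 10 = 60
  D: 2 × 4 × 4 = 32
  E: 9 × 5 × 8 = 360
  F: 3 × 7 × 10 = 210
  G: 4 × 8 × 7 = 224
  H: 2 × 2 × 9 = 36
  I: 9 × 8 × 4 = 288
  J: 4 × 6 × 8 = 192
Highest RPN is 360 → E.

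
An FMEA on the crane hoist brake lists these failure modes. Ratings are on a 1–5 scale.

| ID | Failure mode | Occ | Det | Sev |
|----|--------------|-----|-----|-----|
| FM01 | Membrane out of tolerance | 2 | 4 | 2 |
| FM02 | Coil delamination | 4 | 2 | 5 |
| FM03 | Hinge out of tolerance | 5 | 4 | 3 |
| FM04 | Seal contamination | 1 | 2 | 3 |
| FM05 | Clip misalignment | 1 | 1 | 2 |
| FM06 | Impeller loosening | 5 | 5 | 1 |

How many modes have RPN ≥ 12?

4

RPN = Severity × Occurrence × Detection:
  FM01: 2 × 2 × 4 = 16
  FM02: 5 × 4 × 2 = 40
  FM03: 3 × 5 × 4 = 60
  FM04: 3 × 1 × 2 = 6
  FM05: 2 × 1 × 1 = 2
  FM06: 1 × 5 × 5 = 25
Modes with RPN ≥ 12: FM01 (16), FM02 (40), FM03 (60), FM06 (25) → 4.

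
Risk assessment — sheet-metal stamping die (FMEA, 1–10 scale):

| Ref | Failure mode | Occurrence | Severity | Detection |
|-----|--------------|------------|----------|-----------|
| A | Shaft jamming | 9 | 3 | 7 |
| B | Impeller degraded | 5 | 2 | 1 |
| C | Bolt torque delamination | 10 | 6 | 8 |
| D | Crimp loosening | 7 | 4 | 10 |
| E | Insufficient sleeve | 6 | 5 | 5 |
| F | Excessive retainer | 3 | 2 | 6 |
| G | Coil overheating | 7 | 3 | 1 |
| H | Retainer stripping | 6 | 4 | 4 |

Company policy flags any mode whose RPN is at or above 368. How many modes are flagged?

RPN = Severity × Occurrence × Detection:
  A: 3 × 9 × 7 = 189
  B: 2 × 5 × 1 = 10
  C: 6 × 10 × 8 = 480
  D: 4 × 7 × 10 = 280
  E: 5 × 6 × 5 = 150
  F: 2 × 3 × 6 = 36
  G: 3 × 7 × 1 = 21
  H: 4 × 6 × 4 = 96
Modes with RPN ≥ 368: C (480) → 1.

1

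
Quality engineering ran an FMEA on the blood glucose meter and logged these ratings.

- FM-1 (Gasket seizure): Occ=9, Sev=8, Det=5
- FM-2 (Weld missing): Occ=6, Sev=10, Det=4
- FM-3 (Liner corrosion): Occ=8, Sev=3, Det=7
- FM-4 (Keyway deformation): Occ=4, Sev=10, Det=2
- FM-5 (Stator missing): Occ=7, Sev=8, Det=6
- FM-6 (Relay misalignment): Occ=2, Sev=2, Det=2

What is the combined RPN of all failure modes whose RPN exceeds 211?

936

RPN = Severity × Occurrence × Detection:
  FM-1: 8 × 9 × 5 = 360
  FM-2: 10 × 6 × 4 = 240
  FM-3: 3 × 8 × 7 = 168
  FM-4: 10 × 4 × 2 = 80
  FM-5: 8 × 7 × 6 = 336
  FM-6: 2 × 2 × 2 = 8
RPN > 211: FM-1 (360), FM-2 (240), FM-5 (336).
Sum: 360 + 240 + 336 = 936.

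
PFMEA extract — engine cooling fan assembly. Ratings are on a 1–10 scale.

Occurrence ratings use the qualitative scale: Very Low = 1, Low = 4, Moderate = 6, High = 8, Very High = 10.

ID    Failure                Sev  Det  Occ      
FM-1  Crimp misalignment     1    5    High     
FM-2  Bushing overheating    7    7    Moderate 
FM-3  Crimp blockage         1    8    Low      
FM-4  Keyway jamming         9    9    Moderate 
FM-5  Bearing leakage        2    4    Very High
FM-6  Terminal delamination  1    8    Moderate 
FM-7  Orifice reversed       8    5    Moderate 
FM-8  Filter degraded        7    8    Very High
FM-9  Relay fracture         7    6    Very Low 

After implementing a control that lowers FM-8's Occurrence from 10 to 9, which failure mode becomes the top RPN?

FM-8

RPN = Severity × Occurrence × Detection:
  FM-1: 1 × 8 × 5 = 40
  FM-2: 7 × 6 × 7 = 294
  FM-3: 1 × 4 × 8 = 32
  FM-4: 9 × 6 × 9 = 486
  FM-5: 2 × 10 × 4 = 80
  FM-6: 1 × 6 × 8 = 48
  FM-7: 8 × 6 × 5 = 240
  FM-8: 7 × 10 × 8 = 560
  FM-9: 7 × 1 × 6 = 42
After action: FM-8 → 7 × 9 × 8 = 504.
Revised RPNs: FM-8=504, FM-4=486, FM-2=294, FM-7=240, FM-5=80, FM-6=48, FM-9=42, FM-1=40, FM-3=32.
Highest is now FM-8 (504).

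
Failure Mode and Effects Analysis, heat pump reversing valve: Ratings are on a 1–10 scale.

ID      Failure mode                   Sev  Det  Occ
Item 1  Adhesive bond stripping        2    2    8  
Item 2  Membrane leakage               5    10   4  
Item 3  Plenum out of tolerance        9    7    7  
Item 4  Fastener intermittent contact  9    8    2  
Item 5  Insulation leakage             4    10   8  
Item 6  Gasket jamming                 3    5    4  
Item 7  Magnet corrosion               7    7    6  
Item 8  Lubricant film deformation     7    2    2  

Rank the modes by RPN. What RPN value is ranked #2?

RPN = Severity × Occurrence × Detection:
  Item 1: 2 × 8 × 2 = 32
  Item 2: 5 × 4 × 10 = 200
  Item 3: 9 × 7 × 7 = 441
  Item 4: 9 × 2 × 8 = 144
  Item 5: 4 × 8 × 10 = 320
  Item 6: 3 × 4 × 5 = 60
  Item 7: 7 × 6 × 7 = 294
  Item 8: 7 × 2 × 2 = 28
Sorted descending: 441, 320, 294, 200, 144, 60, 32, 28.
The second-highest RPN is 320 (Item 5).

320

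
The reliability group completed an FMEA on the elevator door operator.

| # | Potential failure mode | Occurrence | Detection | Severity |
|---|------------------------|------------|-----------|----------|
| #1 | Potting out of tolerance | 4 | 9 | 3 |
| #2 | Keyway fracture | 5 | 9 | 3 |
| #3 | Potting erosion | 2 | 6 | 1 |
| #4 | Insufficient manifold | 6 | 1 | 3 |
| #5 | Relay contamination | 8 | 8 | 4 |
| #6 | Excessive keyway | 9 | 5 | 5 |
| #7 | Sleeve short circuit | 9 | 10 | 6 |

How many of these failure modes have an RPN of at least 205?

RPN = Severity × Occurrence × Detection:
  #1: 3 × 4 × 9 = 108
  #2: 3 × 5 × 9 = 135
  #3: 1 × 2 × 6 = 12
  #4: 3 × 6 × 1 = 18
  #5: 4 × 8 × 8 = 256
  #6: 5 × 9 × 5 = 225
  #7: 6 × 9 × 10 = 540
Modes with RPN ≥ 205: #5 (256), #6 (225), #7 (540) → 3.

3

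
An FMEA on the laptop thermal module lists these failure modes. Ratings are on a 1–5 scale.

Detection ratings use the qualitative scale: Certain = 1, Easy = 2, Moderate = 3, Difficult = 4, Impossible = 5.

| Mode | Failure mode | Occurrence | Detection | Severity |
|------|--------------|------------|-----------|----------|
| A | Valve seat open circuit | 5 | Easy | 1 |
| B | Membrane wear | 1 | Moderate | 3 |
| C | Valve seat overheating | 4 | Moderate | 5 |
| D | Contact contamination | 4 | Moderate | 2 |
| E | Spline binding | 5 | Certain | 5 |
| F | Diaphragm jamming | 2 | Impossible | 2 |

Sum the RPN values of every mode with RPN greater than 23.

109

RPN = Severity × Occurrence × Detection:
  A: 1 × 5 × 2 = 10
  B: 3 × 1 × 3 = 9
  C: 5 × 4 × 3 = 60
  D: 2 × 4 × 3 = 24
  E: 5 × 5 × 1 = 25
  F: 2 × 2 × 5 = 20
RPN > 23: C (60), D (24), E (25).
Sum: 60 + 24 + 25 = 109.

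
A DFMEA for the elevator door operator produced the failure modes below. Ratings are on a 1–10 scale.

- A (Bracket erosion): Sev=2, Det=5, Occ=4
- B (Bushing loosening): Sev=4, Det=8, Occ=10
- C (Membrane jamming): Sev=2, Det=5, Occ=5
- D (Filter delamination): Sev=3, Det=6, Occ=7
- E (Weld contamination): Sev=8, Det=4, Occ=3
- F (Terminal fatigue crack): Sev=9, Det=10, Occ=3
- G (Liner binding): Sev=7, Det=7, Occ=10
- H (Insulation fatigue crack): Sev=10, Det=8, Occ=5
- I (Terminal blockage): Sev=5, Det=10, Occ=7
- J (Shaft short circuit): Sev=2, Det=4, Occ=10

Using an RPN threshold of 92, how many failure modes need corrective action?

RPN = Severity × Occurrence × Detection:
  A: 2 × 4 × 5 = 40
  B: 4 × 10 × 8 = 320
  C: 2 × 5 × 5 = 50
  D: 3 × 7 × 6 = 126
  E: 8 × 3 × 4 = 96
  F: 9 × 3 × 10 = 270
  G: 7 × 10 × 7 = 490
  H: 10 × 5 × 8 = 400
  I: 5 × 7 × 10 = 350
  J: 2 × 10 × 4 = 80
Modes with RPN ≥ 92: B (320), D (126), E (96), F (270), G (490), H (400), I (350) → 7.

7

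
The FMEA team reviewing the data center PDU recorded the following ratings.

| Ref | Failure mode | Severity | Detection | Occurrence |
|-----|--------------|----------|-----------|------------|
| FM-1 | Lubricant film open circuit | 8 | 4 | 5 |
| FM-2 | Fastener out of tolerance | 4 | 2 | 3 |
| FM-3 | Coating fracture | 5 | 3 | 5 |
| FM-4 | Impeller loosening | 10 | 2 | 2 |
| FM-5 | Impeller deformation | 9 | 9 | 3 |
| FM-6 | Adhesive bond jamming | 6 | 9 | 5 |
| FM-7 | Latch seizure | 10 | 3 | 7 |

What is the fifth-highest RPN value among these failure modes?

75

RPN = Severity × Occurrence × Detection:
  FM-1: 8 × 5 × 4 = 160
  FM-2: 4 × 3 × 2 = 24
  FM-3: 5 × 5 × 3 = 75
  FM-4: 10 × 2 × 2 = 40
  FM-5: 9 × 3 × 9 = 243
  FM-6: 6 × 5 × 9 = 270
  FM-7: 10 × 7 × 3 = 210
Sorted descending: 270, 243, 210, 160, 75, 40, 24.
The fifth-highest RPN is 75 (FM-3).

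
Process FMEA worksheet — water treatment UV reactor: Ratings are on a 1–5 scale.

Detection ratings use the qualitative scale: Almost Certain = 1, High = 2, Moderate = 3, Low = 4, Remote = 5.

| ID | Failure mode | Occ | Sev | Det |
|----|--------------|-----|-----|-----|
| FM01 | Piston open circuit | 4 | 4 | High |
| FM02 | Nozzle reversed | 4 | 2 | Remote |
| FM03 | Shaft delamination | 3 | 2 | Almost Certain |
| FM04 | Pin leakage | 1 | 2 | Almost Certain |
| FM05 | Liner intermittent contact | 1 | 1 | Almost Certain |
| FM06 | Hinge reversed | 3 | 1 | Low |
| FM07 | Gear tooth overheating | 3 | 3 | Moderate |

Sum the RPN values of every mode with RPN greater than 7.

111

RPN = Severity × Occurrence × Detection:
  FM01: 4 × 4 × 2 = 32
  FM02: 2 × 4 × 5 = 40
  FM03: 2 × 3 × 1 = 6
  FM04: 2 × 1 × 1 = 2
  FM05: 1 × 1 × 1 = 1
  FM06: 1 × 3 × 4 = 12
  FM07: 3 × 3 × 3 = 27
RPN > 7: FM01 (32), FM02 (40), FM06 (12), FM07 (27).
Sum: 32 + 40 + 12 + 27 = 111.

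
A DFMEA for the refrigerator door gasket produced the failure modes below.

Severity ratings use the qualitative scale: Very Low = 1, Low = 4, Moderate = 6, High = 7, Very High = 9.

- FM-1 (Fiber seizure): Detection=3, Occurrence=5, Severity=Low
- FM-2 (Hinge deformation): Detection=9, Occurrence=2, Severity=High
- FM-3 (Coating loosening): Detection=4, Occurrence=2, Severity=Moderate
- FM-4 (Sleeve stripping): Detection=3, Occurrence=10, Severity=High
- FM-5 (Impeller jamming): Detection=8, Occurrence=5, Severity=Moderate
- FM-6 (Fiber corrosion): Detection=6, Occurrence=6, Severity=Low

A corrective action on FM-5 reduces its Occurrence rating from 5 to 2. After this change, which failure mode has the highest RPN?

RPN = Severity × Occurrence × Detection:
  FM-1: 4 × 5 × 3 = 60
  FM-2: 7 × 2 × 9 = 126
  FM-3: 6 × 2 × 4 = 48
  FM-4: 7 × 10 × 3 = 210
  FM-5: 6 × 5 × 8 = 240
  FM-6: 4 × 6 × 6 = 144
After action: FM-5 → 6 × 2 × 8 = 96.
Revised RPNs: FM-4=210, FM-6=144, FM-2=126, FM-5=96, FM-1=60, FM-3=48.
Highest is now FM-4 (210).

FM-4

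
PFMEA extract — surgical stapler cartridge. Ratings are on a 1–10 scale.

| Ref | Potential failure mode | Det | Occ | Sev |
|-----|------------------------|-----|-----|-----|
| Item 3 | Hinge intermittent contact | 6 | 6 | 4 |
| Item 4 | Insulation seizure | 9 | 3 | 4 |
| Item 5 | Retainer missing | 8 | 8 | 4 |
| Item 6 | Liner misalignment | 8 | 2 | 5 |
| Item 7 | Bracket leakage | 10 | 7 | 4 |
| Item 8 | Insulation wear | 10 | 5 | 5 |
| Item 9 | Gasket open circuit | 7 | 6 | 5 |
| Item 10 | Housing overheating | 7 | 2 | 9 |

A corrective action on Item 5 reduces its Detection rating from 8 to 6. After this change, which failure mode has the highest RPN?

Item 7

RPN = Severity × Occurrence × Detection:
  Item 3: 4 × 6 × 6 = 144
  Item 4: 4 × 3 × 9 = 108
  Item 5: 4 × 8 × 8 = 256
  Item 6: 5 × 2 × 8 = 80
  Item 7: 4 × 7 × 10 = 280
  Item 8: 5 × 5 × 10 = 250
  Item 9: 5 × 6 × 7 = 210
  Item 10: 9 × 2 × 7 = 126
After action: Item 5 → 4 × 8 × 6 = 192.
Revised RPNs: Item 7=280, Item 8=250, Item 9=210, Item 5=192, Item 3=144, Item 10=126, Item 4=108, Item 6=80.
Highest is now Item 7 (280).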